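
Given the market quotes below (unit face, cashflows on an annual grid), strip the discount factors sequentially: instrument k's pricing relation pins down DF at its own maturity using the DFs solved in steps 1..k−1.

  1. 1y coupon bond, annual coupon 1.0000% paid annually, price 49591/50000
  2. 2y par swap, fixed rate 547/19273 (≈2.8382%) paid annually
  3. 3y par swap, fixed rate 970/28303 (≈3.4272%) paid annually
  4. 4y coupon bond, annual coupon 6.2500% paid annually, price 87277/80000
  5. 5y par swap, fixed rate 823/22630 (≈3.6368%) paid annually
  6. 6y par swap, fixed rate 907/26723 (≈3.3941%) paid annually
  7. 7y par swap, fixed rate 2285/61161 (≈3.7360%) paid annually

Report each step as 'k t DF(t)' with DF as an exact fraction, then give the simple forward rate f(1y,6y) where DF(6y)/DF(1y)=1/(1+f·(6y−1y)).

1 1 491/500
2 2 9453/10000
3 3 903/1000
4 4 8603/10000
5 5 4177/5000
6 6 4093/5000
7 7 1543/2000
f(1y,6y) = ((491/500)/(4093/5000) − 1)/(5) = 817/20465 ≈ 3.9922%

step 1 [1y] bond c/1=1/100: DF=(49591/50000 − 1/100·(0))/(1+1/100) = 491/500 ≈ 0.982000
step 2 [2y] swap r/1=547/19273: DF=(1 − 547/19273·(0.982000))/(1+547/19273) = 9453/10000 ≈ 0.945300
step 3 [3y] swap r/1=970/28303: DF=(1 − 970/28303·(0.982000+0.945300))/(1+970/28303) = 903/1000 ≈ 0.903000
step 4 [4y] bond c/1=1/16: DF=(87277/80000 − 1/16·(0.982000+0.945300+0.903000))/(1+1/16) = 8603/10000 ≈ 0.860300
step 5 [5y] swap r/1=823/22630: DF=(1 − 823/22630·(0.982000+0.945300+0.903000+0.860300))/(1+823/22630) = 4177/5000 ≈ 0.835400
step 6 [6y] swap r/1=907/26723: DF=(1 − 907/26723·(0.982000+0.945300+0.903000+0.860300+0.835400))/(1+907/26723) = 4093/5000 ≈ 0.818600
step 7 [7y] swap r/1=2285/61161: DF=(1 − 2285/61161·(0.982000+0.945300+0.903000+0.860300+0.835400+0.818600))/(1+2285/61161) = 1543/2000 ≈ 0.771500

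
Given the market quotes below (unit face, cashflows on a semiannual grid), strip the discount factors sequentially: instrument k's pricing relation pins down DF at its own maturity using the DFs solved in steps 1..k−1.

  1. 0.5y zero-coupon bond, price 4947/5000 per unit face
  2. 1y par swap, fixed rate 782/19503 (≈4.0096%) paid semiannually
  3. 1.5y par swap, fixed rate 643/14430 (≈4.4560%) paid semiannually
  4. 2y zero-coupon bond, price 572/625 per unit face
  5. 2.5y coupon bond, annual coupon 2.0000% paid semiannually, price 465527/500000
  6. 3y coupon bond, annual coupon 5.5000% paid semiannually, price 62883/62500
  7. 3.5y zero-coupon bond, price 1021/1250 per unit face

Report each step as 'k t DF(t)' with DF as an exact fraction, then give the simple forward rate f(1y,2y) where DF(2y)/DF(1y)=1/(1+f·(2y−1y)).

step 1 [0.5y] zero: DF = P = 4947/5000 ≈ 0.989400
step 2 [1y] swap r/2=391/19503: DF=(1 − 391/19503·(0.989400))/(1+391/19503) = 9609/10000 ≈ 0.960900
step 3 [1.5y] swap r/2=643/28860: DF=(1 − 643/28860·(0.989400+0.960900))/(1+643/28860) = 9357/10000 ≈ 0.935700
step 4 [2y] zero: DF = P = 572/625 ≈ 0.915200
step 5 [2.5y] bond c/2=1/100: DF=(465527/500000 − 1/100·(0.989400+0.960900+0.935700+0.915200))/(1+1/100) = 4421/5000 ≈ 0.884200
step 6 [3y] bond c/2=11/400: DF=(62883/62500 − 11/400·(0.989400+0.960900+0.935700+0.915200+0.884200))/(1+11/400) = 4269/5000 ≈ 0.853800
step 7 [3.5y] zero: DF = P = 1021/1250 ≈ 0.816800

1 1/2 4947/5000
2 1 9609/10000
3 3/2 9357/10000
4 2 572/625
5 5/2 4421/5000
6 3 4269/5000
7 7/2 1021/1250
f(1y,2y) = ((9609/10000)/(572/625) − 1)/(1) = 457/9152 ≈ 4.9934%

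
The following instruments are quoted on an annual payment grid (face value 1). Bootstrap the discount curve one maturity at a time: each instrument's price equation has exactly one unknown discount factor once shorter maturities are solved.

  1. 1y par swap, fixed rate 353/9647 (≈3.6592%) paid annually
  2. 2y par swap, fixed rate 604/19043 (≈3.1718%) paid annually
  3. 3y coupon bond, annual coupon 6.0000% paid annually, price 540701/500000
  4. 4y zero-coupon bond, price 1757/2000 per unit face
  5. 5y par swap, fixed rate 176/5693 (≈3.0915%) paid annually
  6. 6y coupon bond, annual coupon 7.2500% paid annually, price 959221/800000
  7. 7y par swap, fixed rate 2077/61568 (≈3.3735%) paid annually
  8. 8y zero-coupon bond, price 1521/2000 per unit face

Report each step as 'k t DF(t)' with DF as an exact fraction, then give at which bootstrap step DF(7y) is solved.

1 1 9647/10000
2 2 2349/2500
3 3 2281/2500
4 4 1757/2000
5 5 537/625
6 6 8101/10000
7 7 7923/10000
8 8 1521/2000
DF(7y) is solved at step 7

step 1 [1y] swap r/1=353/9647: DF=(1 − 353/9647·(0))/(1+353/9647) = 9647/10000 ≈ 0.964700
step 2 [2y] swap r/1=604/19043: DF=(1 − 604/19043·(0.964700))/(1+604/19043) = 2349/2500 ≈ 0.939600
step 3 [3y] bond c/1=3/50: DF=(540701/500000 − 3/50·(0.964700+0.939600))/(1+3/50) = 2281/2500 ≈ 0.912400
step 4 [4y] zero: DF = P = 1757/2000 ≈ 0.878500
step 5 [5y] swap r/1=176/5693: DF=(1 − 176/5693·(0.964700+0.939600+0.912400+0.878500))/(1+176/5693) = 537/625 ≈ 0.859200
step 6 [6y] bond c/1=29/400: DF=(959221/800000 − 29/400·(0.964700+0.939600+0.912400+0.878500+0.859200))/(1+29/400) = 8101/10000 ≈ 0.810100
step 7 [7y] swap r/1=2077/61568: DF=(1 − 2077/61568·(0.964700+0.939600+0.912400+0.878500+0.859200+0.810100))/(1+2077/61568) = 7923/10000 ≈ 0.792300
step 8 [8y] zero: DF = P = 1521/2000 ≈ 0.760500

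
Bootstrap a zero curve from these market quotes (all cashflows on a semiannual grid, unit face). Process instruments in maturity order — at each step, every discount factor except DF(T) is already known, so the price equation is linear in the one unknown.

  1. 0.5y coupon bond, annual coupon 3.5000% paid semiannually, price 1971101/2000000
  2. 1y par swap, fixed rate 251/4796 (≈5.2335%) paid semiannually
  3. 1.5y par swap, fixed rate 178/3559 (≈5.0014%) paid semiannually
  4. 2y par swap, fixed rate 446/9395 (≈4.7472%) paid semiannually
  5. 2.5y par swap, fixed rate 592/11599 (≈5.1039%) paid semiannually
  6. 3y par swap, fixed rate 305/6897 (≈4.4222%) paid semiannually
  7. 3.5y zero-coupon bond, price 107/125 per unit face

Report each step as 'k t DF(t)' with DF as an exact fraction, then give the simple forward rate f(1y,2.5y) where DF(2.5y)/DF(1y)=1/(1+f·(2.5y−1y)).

step 1 [0.5y] bond c/2=7/400: DF=(1971101/2000000 − 7/400·(0))/(1+7/400) = 4843/5000 ≈ 0.968600
step 2 [1y] swap r/2=251/9592: DF=(1 − 251/9592·(0.968600))/(1+251/9592) = 4749/5000 ≈ 0.949800
step 3 [1.5y] swap r/2=89/3559: DF=(1 − 89/3559·(0.968600+0.949800))/(1+89/3559) = 1161/1250 ≈ 0.928800
step 4 [2y] swap r/2=223/9395: DF=(1 − 223/9395·(0.968600+0.949800+0.928800))/(1+223/9395) = 2277/2500 ≈ 0.910800
step 5 [2.5y] swap r/2=296/11599: DF=(1 − 296/11599·(0.968600+0.949800+0.928800+0.910800))/(1+296/11599) = 551/625 ≈ 0.881600
step 6 [3y] swap r/2=305/13794: DF=(1 − 305/13794·(0.968600+0.949800+0.928800+0.910800+0.881600))/(1+305/13794) = 439/500 ≈ 0.878000
step 7 [3.5y] zero: DF = P = 107/125 ≈ 0.856000

1 1/2 4843/5000
2 1 4749/5000
3 3/2 1161/1250
4 2 2277/2500
5 5/2 551/625
6 3 439/500
7 7/2 107/125
f(1y,2.5y) = ((4749/5000)/(551/625) − 1)/(3/2) = 341/6612 ≈ 5.1573%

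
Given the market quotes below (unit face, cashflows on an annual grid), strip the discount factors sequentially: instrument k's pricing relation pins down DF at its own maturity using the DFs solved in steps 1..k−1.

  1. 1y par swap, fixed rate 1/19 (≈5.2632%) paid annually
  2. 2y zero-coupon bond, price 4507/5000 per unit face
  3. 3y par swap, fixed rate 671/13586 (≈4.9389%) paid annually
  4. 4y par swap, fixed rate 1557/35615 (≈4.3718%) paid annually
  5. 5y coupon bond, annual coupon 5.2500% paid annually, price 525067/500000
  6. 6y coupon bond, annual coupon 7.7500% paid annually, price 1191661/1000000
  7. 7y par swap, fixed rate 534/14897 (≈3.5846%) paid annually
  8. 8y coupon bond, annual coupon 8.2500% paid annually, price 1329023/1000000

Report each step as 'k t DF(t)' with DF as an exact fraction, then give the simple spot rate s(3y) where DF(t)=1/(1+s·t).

1 1 19/20
2 2 4507/5000
3 3 4329/5000
4 4 8443/10000
5 5 8201/10000
6 6 1977/2500
7 7 983/1250
8 8 967/1250
s(3y) = (1/(4329/5000) − 1)/(3) = 671/12987 ≈ 5.1667%

step 1 [1y] swap r/1=1/19: DF=(1 − 1/19·(0))/(1+1/19) = 19/20 ≈ 0.950000
step 2 [2y] zero: DF = P = 4507/5000 ≈ 0.901400
step 3 [3y] swap r/1=671/13586: DF=(1 − 671/13586·(0.950000+0.901400))/(1+671/13586) = 4329/5000 ≈ 0.865800
step 4 [4y] swap r/1=1557/35615: DF=(1 − 1557/35615·(0.950000+0.901400+0.865800))/(1+1557/35615) = 8443/10000 ≈ 0.844300
step 5 [5y] bond c/1=21/400: DF=(525067/500000 − 21/400·(0.950000+0.901400+0.865800+0.844300))/(1+21/400) = 8201/10000 ≈ 0.820100
step 6 [6y] bond c/1=31/400: DF=(1191661/1000000 − 31/400·(0.950000+0.901400+0.865800+0.844300+0.820100))/(1+31/400) = 1977/2500 ≈ 0.790800
step 7 [7y] swap r/1=534/14897: DF=(1 − 534/14897·(0.950000+0.901400+0.865800+0.844300+0.820100+0.790800))/(1+534/14897) = 983/1250 ≈ 0.786400
step 8 [8y] bond c/1=33/400: DF=(1329023/1000000 − 33/400·(0.950000+0.901400+0.865800+0.844300+0.820100+0.790800+0.786400))/(1+33/400) = 967/1250 ≈ 0.773600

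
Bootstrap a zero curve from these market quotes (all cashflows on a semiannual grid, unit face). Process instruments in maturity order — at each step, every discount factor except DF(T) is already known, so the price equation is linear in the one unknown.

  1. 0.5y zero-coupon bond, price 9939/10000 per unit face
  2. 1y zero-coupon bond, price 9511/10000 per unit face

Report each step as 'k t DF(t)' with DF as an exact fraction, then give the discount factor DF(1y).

step 1 [0.5y] zero: DF = P = 9939/10000 ≈ 0.993900
step 2 [1y] zero: DF = P = 9511/10000 ≈ 0.951100

1 1/2 9939/10000
2 1 9511/10000
DF(1y) = 9511/10000 ≈ 0.951100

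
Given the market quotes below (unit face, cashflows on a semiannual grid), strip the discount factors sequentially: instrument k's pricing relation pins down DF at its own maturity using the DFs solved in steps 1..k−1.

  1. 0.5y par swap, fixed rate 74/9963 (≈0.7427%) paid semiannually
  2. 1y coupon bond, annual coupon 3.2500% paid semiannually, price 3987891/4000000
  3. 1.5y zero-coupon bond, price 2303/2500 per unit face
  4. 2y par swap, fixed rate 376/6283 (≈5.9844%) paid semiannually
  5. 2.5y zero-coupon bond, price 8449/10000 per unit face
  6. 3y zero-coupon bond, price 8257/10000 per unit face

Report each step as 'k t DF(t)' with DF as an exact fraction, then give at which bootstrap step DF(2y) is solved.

step 1 [0.5y] swap r/2=37/9963: DF=(1 − 37/9963·(0))/(1+37/9963) = 9963/10000 ≈ 0.996300
step 2 [1y] bond c/2=13/800: DF=(3987891/4000000 − 13/800·(0.996300))/(1+13/800) = 9651/10000 ≈ 0.965100
step 3 [1.5y] zero: DF = P = 2303/2500 ≈ 0.921200
step 4 [2y] swap r/2=188/6283: DF=(1 − 188/6283·(0.996300+0.965100+0.921200))/(1+188/6283) = 1109/1250 ≈ 0.887200
step 5 [2.5y] zero: DF = P = 8449/10000 ≈ 0.844900
step 6 [3y] zero: DF = P = 8257/10000 ≈ 0.825700

1 1/2 9963/10000
2 1 9651/10000
3 3/2 2303/2500
4 2 1109/1250
5 5/2 8449/10000
6 3 8257/10000
DF(2y) is solved at step 4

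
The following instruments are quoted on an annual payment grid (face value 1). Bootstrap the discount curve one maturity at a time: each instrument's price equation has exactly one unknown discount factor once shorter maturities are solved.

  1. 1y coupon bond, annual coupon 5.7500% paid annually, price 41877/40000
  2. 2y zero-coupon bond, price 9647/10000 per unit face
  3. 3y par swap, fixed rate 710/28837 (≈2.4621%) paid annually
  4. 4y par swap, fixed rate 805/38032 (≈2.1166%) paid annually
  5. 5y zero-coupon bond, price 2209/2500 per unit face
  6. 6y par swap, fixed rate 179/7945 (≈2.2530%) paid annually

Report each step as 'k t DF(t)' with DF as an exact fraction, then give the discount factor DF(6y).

1 1 99/100
2 2 9647/10000
3 3 929/1000
4 4 1839/2000
5 5 2209/2500
6 6 8747/10000
DF(6y) = 8747/10000 ≈ 0.874700

step 1 [1y] bond c/1=23/400: DF=(41877/40000 − 23/400·(0))/(1+23/400) = 99/100 ≈ 0.990000
step 2 [2y] zero: DF = P = 9647/10000 ≈ 0.964700
step 3 [3y] swap r/1=710/28837: DF=(1 − 710/28837·(0.990000+0.964700))/(1+710/28837) = 929/1000 ≈ 0.929000
step 4 [4y] swap r/1=805/38032: DF=(1 − 805/38032·(0.990000+0.964700+0.929000))/(1+805/38032) = 1839/2000 ≈ 0.919500
step 5 [5y] zero: DF = P = 2209/2500 ≈ 0.883600
step 6 [6y] swap r/1=179/7945: DF=(1 − 179/7945·(0.990000+0.964700+0.929000+0.919500+0.883600))/(1+179/7945) = 8747/10000 ≈ 0.874700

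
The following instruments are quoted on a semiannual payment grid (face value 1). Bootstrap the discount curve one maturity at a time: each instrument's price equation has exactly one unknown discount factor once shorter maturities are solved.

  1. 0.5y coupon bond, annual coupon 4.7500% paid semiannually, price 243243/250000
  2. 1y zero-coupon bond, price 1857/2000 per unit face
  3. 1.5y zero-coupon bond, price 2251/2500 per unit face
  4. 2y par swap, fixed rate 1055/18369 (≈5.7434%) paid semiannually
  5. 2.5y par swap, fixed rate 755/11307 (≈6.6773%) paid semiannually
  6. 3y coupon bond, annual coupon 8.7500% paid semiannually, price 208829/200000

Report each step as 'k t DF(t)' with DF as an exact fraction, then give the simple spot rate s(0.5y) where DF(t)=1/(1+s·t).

1 1/2 594/625
2 1 1857/2000
3 3/2 2251/2500
4 2 1789/2000
5 5/2 849/1000
6 3 2027/2500
s(0.5y) = (1/(594/625) − 1)/(1/2) = 31/297 ≈ 10.4377%

step 1 [0.5y] bond c/2=19/800: DF=(243243/250000 − 19/800·(0))/(1+19/800) = 594/625 ≈ 0.950400
step 2 [1y] zero: DF = P = 1857/2000 ≈ 0.928500
step 3 [1.5y] zero: DF = P = 2251/2500 ≈ 0.900400
step 4 [2y] swap r/2=1055/36738: DF=(1 − 1055/36738·(0.950400+0.928500+0.900400))/(1+1055/36738) = 1789/2000 ≈ 0.894500
step 5 [2.5y] swap r/2=755/22614: DF=(1 − 755/22614·(0.950400+0.928500+0.900400+0.894500))/(1+755/22614) = 849/1000 ≈ 0.849000
step 6 [3y] bond c/2=7/160: DF=(208829/200000 − 7/160·(0.950400+0.928500+0.900400+0.894500+0.849000))/(1+7/160) = 2027/2500 ≈ 0.810800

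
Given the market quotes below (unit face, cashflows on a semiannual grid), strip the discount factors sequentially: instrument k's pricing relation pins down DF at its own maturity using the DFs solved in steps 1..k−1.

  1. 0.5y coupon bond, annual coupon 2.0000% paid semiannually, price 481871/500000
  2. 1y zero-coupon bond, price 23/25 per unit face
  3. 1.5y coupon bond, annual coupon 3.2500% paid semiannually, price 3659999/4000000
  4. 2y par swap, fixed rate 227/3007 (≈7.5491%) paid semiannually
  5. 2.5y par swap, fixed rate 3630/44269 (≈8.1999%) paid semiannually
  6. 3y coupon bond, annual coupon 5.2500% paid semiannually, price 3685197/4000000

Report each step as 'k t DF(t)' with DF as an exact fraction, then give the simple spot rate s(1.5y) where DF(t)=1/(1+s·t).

1 1/2 4771/5000
2 1 23/25
3 3/2 544/625
4 2 4319/5000
5 5/2 1637/2000
6 3 1569/2000
s(1.5y) = (1/(544/625) − 1)/(3/2) = 27/272 ≈ 9.9265%

step 1 [0.5y] bond c/2=1/100: DF=(481871/500000 − 1/100·(0))/(1+1/100) = 4771/5000 ≈ 0.954200
step 2 [1y] zero: DF = P = 23/25 ≈ 0.920000
step 3 [1.5y] bond c/2=13/800: DF=(3659999/4000000 − 13/800·(0.954200+0.920000))/(1+13/800) = 544/625 ≈ 0.870400
step 4 [2y] swap r/2=227/6014: DF=(1 − 227/6014·(0.954200+0.920000+0.870400))/(1+227/6014) = 4319/5000 ≈ 0.863800
step 5 [2.5y] swap r/2=1815/44269: DF=(1 − 1815/44269·(0.954200+0.920000+0.870400+0.863800))/(1+1815/44269) = 1637/2000 ≈ 0.818500
step 6 [3y] bond c/2=21/800: DF=(3685197/4000000 − 21/800·(0.954200+0.920000+0.870400+0.863800+0.818500))/(1+21/800) = 1569/2000 ≈ 0.784500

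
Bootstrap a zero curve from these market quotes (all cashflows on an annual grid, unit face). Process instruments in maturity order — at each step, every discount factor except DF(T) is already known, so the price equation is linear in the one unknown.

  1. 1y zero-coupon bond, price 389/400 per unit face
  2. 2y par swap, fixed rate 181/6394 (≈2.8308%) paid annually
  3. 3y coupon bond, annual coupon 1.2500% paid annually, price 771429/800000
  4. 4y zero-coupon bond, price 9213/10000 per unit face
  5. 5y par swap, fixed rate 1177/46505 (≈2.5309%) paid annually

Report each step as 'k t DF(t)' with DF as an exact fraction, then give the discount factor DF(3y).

1 1 389/400
2 2 9457/10000
3 3 9287/10000
4 4 9213/10000
5 5 8823/10000
DF(3y) = 9287/10000 ≈ 0.928700

step 1 [1y] zero: DF = P = 389/400 ≈ 0.972500
step 2 [2y] swap r/1=181/6394: DF=(1 − 181/6394·(0.972500))/(1+181/6394) = 9457/10000 ≈ 0.945700
step 3 [3y] bond c/1=1/80: DF=(771429/800000 − 1/80·(0.972500+0.945700))/(1+1/80) = 9287/10000 ≈ 0.928700
step 4 [4y] zero: DF = P = 9213/10000 ≈ 0.921300
step 5 [5y] swap r/1=1177/46505: DF=(1 − 1177/46505·(0.972500+0.945700+0.928700+0.921300))/(1+1177/46505) = 8823/10000 ≈ 0.882300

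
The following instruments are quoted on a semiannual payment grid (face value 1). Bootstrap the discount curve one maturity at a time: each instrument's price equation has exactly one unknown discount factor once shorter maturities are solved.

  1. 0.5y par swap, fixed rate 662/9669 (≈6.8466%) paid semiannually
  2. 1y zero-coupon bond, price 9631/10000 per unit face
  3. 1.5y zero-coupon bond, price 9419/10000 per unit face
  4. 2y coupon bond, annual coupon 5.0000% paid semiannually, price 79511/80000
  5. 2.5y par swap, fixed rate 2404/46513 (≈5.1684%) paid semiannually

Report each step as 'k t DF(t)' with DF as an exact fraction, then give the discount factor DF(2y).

1 1/2 9669/10000
2 1 9631/10000
3 3/2 9419/10000
4 2 2249/2500
5 5/2 4399/5000
DF(2y) = 2249/2500 ≈ 0.899600

step 1 [0.5y] swap r/2=331/9669: DF=(1 − 331/9669·(0))/(1+331/9669) = 9669/10000 ≈ 0.966900
step 2 [1y] zero: DF = P = 9631/10000 ≈ 0.963100
step 3 [1.5y] zero: DF = P = 9419/10000 ≈ 0.941900
step 4 [2y] bond c/2=1/40: DF=(79511/80000 − 1/40·(0.966900+0.963100+0.941900))/(1+1/40) = 2249/2500 ≈ 0.899600
step 5 [2.5y] swap r/2=1202/46513: DF=(1 − 1202/46513·(0.966900+0.963100+0.941900+0.899600))/(1+1202/46513) = 4399/5000 ≈ 0.879800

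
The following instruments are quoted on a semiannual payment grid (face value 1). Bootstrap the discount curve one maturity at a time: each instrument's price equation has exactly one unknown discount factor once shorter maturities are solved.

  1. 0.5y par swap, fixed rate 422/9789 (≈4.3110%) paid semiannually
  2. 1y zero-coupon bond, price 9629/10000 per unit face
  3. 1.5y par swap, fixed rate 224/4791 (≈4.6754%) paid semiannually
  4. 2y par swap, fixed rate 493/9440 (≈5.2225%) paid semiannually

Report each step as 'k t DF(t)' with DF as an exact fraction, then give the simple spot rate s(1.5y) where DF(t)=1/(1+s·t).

1 1/2 9789/10000
2 1 9629/10000
3 3/2 583/625
4 2 4507/5000
s(1.5y) = (1/(583/625) − 1)/(3/2) = 28/583 ≈ 4.8027%

step 1 [0.5y] swap r/2=211/9789: DF=(1 − 211/9789·(0))/(1+211/9789) = 9789/10000 ≈ 0.978900
step 2 [1y] zero: DF = P = 9629/10000 ≈ 0.962900
step 3 [1.5y] swap r/2=112/4791: DF=(1 − 112/4791·(0.978900+0.962900))/(1+112/4791) = 583/625 ≈ 0.932800
step 4 [2y] swap r/2=493/18880: DF=(1 − 493/18880·(0.978900+0.962900+0.932800))/(1+493/18880) = 4507/5000 ≈ 0.901400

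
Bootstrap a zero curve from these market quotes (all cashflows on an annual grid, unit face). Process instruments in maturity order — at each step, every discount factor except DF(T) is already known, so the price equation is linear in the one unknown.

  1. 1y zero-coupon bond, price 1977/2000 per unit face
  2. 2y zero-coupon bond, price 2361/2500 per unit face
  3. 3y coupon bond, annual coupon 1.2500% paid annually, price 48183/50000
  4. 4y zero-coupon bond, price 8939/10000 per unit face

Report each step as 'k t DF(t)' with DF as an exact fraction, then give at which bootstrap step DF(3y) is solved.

step 1 [1y] zero: DF = P = 1977/2000 ≈ 0.988500
step 2 [2y] zero: DF = P = 2361/2500 ≈ 0.944400
step 3 [3y] bond c/1=1/80: DF=(48183/50000 − 1/80·(0.988500+0.944400))/(1+1/80) = 9279/10000 ≈ 0.927900
step 4 [4y] zero: DF = P = 8939/10000 ≈ 0.893900

1 1 1977/2000
2 2 2361/2500
3 3 9279/10000
4 4 8939/10000
DF(3y) is solved at step 3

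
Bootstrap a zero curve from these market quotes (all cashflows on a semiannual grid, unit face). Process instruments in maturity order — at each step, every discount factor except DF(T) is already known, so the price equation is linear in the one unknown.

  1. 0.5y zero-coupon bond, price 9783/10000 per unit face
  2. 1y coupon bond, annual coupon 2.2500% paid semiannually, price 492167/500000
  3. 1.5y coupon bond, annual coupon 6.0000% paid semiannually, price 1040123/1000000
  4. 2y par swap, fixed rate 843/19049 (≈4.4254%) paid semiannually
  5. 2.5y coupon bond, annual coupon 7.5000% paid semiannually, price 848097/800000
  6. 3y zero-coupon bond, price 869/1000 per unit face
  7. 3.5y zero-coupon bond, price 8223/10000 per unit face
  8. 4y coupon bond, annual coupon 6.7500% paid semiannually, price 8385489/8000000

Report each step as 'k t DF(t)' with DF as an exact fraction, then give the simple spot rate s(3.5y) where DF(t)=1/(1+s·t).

1 1/2 9783/10000
2 1 77/80
3 3/2 9533/10000
4 2 9157/10000
5 5/2 8841/10000
6 3 869/1000
7 7/2 8223/10000
8 4 1611/2000
s(3.5y) = (1/(8223/10000) − 1)/(7/2) = 3554/57561 ≈ 6.1743%

step 1 [0.5y] zero: DF = P = 9783/10000 ≈ 0.978300
step 2 [1y] bond c/2=9/800: DF=(492167/500000 − 9/800·(0.978300))/(1+9/800) = 77/80 ≈ 0.962500
step 3 [1.5y] bond c/2=3/100: DF=(1040123/1000000 − 3/100·(0.978300+0.962500))/(1+3/100) = 9533/10000 ≈ 0.953300
step 4 [2y] swap r/2=843/38098: DF=(1 − 843/38098·(0.978300+0.962500+0.953300))/(1+843/38098) = 9157/10000 ≈ 0.915700
step 5 [2.5y] bond c/2=3/80: DF=(848097/800000 − 3/80·(0.978300+0.962500+0.953300+0.915700))/(1+3/80) = 8841/10000 ≈ 0.884100
step 6 [3y] zero: DF = P = 869/1000 ≈ 0.869000
step 7 [3.5y] zero: DF = P = 8223/10000 ≈ 0.822300
step 8 [4y] bond c/2=27/800: DF=(8385489/8000000 − 27/800·(0.978300+0.962500+0.953300+0.915700+0.884100+0.869000+0.822300))/(1+27/800) = 1611/2000 ≈ 0.805500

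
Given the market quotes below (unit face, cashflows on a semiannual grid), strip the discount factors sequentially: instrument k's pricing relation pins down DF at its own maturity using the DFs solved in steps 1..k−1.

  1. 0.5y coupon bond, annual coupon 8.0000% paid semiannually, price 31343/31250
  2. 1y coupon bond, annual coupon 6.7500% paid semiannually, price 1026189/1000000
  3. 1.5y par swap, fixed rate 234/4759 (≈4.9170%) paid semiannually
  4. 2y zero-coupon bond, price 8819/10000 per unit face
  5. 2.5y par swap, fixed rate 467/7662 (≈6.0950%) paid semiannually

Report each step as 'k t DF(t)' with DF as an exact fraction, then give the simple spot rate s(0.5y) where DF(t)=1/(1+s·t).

step 1 [0.5y] bond c/2=1/25: DF=(31343/31250 − 1/25·(0))/(1+1/25) = 2411/2500 ≈ 0.964400
step 2 [1y] bond c/2=27/800: DF=(1026189/1000000 − 27/800·(0.964400))/(1+27/800) = 2403/2500 ≈ 0.961200
step 3 [1.5y] swap r/2=117/4759: DF=(1 − 117/4759·(0.964400+0.961200))/(1+117/4759) = 4649/5000 ≈ 0.929800
step 4 [2y] zero: DF = P = 8819/10000 ≈ 0.881900
step 5 [2.5y] swap r/2=467/15324: DF=(1 − 467/15324·(0.964400+0.961200+0.929800+0.881900))/(1+467/15324) = 8599/10000 ≈ 0.859900

1 1/2 2411/2500
2 1 2403/2500
3 3/2 4649/5000
4 2 8819/10000
5 5/2 8599/10000
s(0.5y) = (1/(2411/2500) − 1)/(1/2) = 178/2411 ≈ 7.3828%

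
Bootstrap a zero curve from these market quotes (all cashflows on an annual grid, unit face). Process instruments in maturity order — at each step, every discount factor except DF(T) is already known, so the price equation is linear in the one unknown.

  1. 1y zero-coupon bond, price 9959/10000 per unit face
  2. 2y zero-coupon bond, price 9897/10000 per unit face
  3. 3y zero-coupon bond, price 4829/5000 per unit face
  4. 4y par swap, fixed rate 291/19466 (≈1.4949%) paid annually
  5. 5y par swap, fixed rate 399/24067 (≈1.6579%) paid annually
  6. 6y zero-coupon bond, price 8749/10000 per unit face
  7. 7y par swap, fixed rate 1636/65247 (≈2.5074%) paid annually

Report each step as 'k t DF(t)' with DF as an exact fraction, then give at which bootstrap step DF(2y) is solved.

1 1 9959/10000
2 2 9897/10000
3 3 4829/5000
4 4 4709/5000
5 5 4601/5000
6 6 8749/10000
7 7 2091/2500
DF(2y) is solved at step 2

step 1 [1y] zero: DF = P = 9959/10000 ≈ 0.995900
step 2 [2y] zero: DF = P = 9897/10000 ≈ 0.989700
step 3 [3y] zero: DF = P = 4829/5000 ≈ 0.965800
step 4 [4y] swap r/1=291/19466: DF=(1 − 291/19466·(0.995900+0.989700+0.965800))/(1+291/19466) = 4709/5000 ≈ 0.941800
step 5 [5y] swap r/1=399/24067: DF=(1 − 399/24067·(0.995900+0.989700+0.965800+0.941800))/(1+399/24067) = 4601/5000 ≈ 0.920200
step 6 [6y] zero: DF = P = 8749/10000 ≈ 0.874900
step 7 [7y] swap r/1=1636/65247: DF=(1 − 1636/65247·(0.995900+0.989700+0.965800+0.941800+0.920200+0.874900))/(1+1636/65247) = 2091/2500 ≈ 0.836400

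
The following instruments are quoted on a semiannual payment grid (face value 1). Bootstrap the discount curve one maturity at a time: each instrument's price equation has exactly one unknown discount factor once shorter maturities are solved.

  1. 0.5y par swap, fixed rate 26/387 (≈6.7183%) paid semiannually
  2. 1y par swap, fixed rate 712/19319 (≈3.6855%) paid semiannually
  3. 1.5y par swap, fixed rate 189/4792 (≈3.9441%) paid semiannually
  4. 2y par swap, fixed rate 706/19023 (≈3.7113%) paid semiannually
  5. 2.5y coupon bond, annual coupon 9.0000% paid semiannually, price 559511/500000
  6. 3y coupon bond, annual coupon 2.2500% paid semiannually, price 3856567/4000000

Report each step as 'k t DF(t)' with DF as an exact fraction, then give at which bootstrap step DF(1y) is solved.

step 1 [0.5y] swap r/2=13/387: DF=(1 − 13/387·(0))/(1+13/387) = 387/400 ≈ 0.967500
step 2 [1y] swap r/2=356/19319: DF=(1 − 356/19319·(0.967500))/(1+356/19319) = 2411/2500 ≈ 0.964400
step 3 [1.5y] swap r/2=189/9584: DF=(1 − 189/9584·(0.967500+0.964400))/(1+189/9584) = 9433/10000 ≈ 0.943300
step 4 [2y] swap r/2=353/19023: DF=(1 − 353/19023·(0.967500+0.964400+0.943300))/(1+353/19023) = 4647/5000 ≈ 0.929400
step 5 [2.5y] bond c/2=9/200: DF=(559511/500000 − 9/200·(0.967500+0.964400+0.943300+0.929400))/(1+9/200) = 907/1000 ≈ 0.907000
step 6 [3y] bond c/2=9/800: DF=(3856567/4000000 − 9/800·(0.967500+0.964400+0.943300+0.929400+0.907000))/(1+9/800) = 901/1000 ≈ 0.901000

1 1/2 387/400
2 1 2411/2500
3 3/2 9433/10000
4 2 4647/5000
5 5/2 907/1000
6 3 901/1000
DF(1y) is solved at step 2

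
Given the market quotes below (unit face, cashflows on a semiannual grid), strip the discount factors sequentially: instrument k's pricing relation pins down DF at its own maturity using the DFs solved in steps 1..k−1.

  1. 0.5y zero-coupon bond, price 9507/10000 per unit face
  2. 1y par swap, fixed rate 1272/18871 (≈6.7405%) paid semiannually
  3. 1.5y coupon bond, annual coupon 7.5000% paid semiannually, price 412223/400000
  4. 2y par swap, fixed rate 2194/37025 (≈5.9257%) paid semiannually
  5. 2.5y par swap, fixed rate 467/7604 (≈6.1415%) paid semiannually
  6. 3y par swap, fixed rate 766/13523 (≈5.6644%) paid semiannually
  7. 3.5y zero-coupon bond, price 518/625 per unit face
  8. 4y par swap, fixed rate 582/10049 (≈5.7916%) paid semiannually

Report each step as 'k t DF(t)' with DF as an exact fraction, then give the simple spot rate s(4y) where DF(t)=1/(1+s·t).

1 1/2 9507/10000
2 1 2341/2500
3 3/2 9251/10000
4 2 8903/10000
5 5/2 8599/10000
6 3 2117/2500
7 7/2 518/625
8 4 7963/10000
s(4y) = (1/(7963/10000) − 1)/(4) = 2037/31852 ≈ 6.3952%

step 1 [0.5y] zero: DF = P = 9507/10000 ≈ 0.950700
step 2 [1y] swap r/2=636/18871: DF=(1 − 636/18871·(0.950700))/(1+636/18871) = 2341/2500 ≈ 0.936400
step 3 [1.5y] bond c/2=3/80: DF=(412223/400000 − 3/80·(0.950700+0.936400))/(1+3/80) = 9251/10000 ≈ 0.925100
step 4 [2y] swap r/2=1097/37025: DF=(1 − 1097/37025·(0.950700+0.936400+0.925100))/(1+1097/37025) = 8903/10000 ≈ 0.890300
step 5 [2.5y] swap r/2=467/15208: DF=(1 − 467/15208·(0.950700+0.936400+0.925100+0.890300))/(1+467/15208) = 8599/10000 ≈ 0.859900
step 6 [3y] swap r/2=383/13523: DF=(1 − 383/13523·(0.950700+0.936400+0.925100+0.890300+0.859900))/(1+383/13523) = 2117/2500 ≈ 0.846800
step 7 [3.5y] zero: DF = P = 518/625 ≈ 0.828800
step 8 [4y] swap r/2=291/10049: DF=(1 − 291/10049·(0.950700+0.936400+0.925100+0.890300+0.859900+0.846800+0.828800))/(1+291/10049) = 7963/10000 ≈ 0.796300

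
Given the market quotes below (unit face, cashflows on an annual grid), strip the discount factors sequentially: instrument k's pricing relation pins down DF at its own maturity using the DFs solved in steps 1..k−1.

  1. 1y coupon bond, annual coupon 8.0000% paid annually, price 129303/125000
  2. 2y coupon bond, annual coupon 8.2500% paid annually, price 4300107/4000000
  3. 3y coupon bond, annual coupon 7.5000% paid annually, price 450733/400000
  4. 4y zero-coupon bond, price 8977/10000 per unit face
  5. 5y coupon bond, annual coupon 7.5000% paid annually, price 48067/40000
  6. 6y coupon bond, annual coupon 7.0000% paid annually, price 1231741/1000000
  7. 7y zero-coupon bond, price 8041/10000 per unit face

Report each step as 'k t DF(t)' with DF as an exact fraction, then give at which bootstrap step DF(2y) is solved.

step 1 [1y] bond c/1=2/25: DF=(129303/125000 − 2/25·(0))/(1+2/25) = 4789/5000 ≈ 0.957800
step 2 [2y] bond c/1=33/400: DF=(4300107/4000000 − 33/400·(0.957800))/(1+33/400) = 9201/10000 ≈ 0.920100
step 3 [3y] bond c/1=3/40: DF=(450733/400000 − 3/40·(0.957800+0.920100))/(1+3/40) = 2293/2500 ≈ 0.917200
step 4 [4y] zero: DF = P = 8977/10000 ≈ 0.897700
step 5 [5y] bond c/1=3/40: DF=(48067/40000 − 3/40·(0.957800+0.920100+0.917200+0.897700))/(1+3/40) = 4301/5000 ≈ 0.860200
step 6 [6y] bond c/1=7/100: DF=(1231741/1000000 − 7/100·(0.957800+0.920100+0.917200+0.897700+0.860200))/(1+7/100) = 8533/10000 ≈ 0.853300
step 7 [7y] zero: DF = P = 8041/10000 ≈ 0.804100

1 1 4789/5000
2 2 9201/10000
3 3 2293/2500
4 4 8977/10000
5 5 4301/5000
6 6 8533/10000
7 7 8041/10000
DF(2y) is solved at step 2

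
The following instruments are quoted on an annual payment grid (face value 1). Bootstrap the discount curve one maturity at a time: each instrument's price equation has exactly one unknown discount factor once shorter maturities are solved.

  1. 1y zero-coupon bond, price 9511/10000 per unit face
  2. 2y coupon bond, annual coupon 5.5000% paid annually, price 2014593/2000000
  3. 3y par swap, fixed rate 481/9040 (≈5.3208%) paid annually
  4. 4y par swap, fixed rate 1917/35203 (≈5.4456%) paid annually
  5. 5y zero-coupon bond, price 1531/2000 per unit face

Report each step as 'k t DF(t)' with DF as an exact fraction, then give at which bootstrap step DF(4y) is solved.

1 1 9511/10000
2 2 2263/2500
3 3 8557/10000
4 4 8083/10000
5 5 1531/2000
DF(4y) is solved at step 4

step 1 [1y] zero: DF = P = 9511/10000 ≈ 0.951100
step 2 [2y] bond c/1=11/200: DF=(2014593/2000000 − 11/200·(0.951100))/(1+11/200) = 2263/2500 ≈ 0.905200
step 3 [3y] swap r/1=481/9040: DF=(1 − 481/9040·(0.951100+0.905200))/(1+481/9040) = 8557/10000 ≈ 0.855700
step 4 [4y] swap r/1=1917/35203: DF=(1 − 1917/35203·(0.951100+0.905200+0.855700))/(1+1917/35203) = 8083/10000 ≈ 0.808300
step 5 [5y] zero: DF = P = 1531/2000 ≈ 0.765500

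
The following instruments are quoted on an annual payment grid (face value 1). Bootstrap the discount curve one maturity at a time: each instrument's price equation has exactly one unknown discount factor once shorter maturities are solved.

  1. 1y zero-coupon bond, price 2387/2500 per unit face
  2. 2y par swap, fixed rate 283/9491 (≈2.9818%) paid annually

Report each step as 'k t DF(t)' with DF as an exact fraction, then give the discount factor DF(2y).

1 1 2387/2500
2 2 4717/5000
DF(2y) = 4717/5000 ≈ 0.943400

step 1 [1y] zero: DF = P = 2387/2500 ≈ 0.954800
step 2 [2y] swap r/1=283/9491: DF=(1 − 283/9491·(0.954800))/(1+283/9491) = 4717/5000 ≈ 0.943400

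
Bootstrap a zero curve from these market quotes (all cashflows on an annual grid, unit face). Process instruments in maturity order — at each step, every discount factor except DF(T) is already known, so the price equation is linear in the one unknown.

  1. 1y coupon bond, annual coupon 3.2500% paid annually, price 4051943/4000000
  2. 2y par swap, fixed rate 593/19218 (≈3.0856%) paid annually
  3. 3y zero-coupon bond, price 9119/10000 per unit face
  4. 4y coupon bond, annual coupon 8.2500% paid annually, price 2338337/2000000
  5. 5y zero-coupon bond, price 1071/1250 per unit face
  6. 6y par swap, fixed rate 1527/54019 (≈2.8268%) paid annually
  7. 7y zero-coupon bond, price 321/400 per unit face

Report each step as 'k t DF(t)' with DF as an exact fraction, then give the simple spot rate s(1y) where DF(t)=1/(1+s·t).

1 1 9811/10000
2 2 9407/10000
3 3 9119/10000
4 4 8641/10000
5 5 1071/1250
6 6 8473/10000
7 7 321/400
s(1y) = (1/(9811/10000) − 1)/(1) = 189/9811 ≈ 1.9264%

step 1 [1y] bond c/1=13/400: DF=(4051943/4000000 − 13/400·(0))/(1+13/400) = 9811/10000 ≈ 0.981100
step 2 [2y] swap r/1=593/19218: DF=(1 − 593/19218·(0.981100))/(1+593/19218) = 9407/10000 ≈ 0.940700
step 3 [3y] zero: DF = P = 9119/10000 ≈ 0.911900
step 4 [4y] bond c/1=33/400: DF=(2338337/2000000 − 33/400·(0.981100+0.940700+0.911900))/(1+33/400) = 8641/10000 ≈ 0.864100
step 5 [5y] zero: DF = P = 1071/1250 ≈ 0.856800
step 6 [6y] swap r/1=1527/54019: DF=(1 − 1527/54019·(0.981100+0.940700+0.911900+0.864100+0.856800))/(1+1527/54019) = 8473/10000 ≈ 0.847300
step 7 [7y] zero: DF = P = 321/400 ≈ 0.802500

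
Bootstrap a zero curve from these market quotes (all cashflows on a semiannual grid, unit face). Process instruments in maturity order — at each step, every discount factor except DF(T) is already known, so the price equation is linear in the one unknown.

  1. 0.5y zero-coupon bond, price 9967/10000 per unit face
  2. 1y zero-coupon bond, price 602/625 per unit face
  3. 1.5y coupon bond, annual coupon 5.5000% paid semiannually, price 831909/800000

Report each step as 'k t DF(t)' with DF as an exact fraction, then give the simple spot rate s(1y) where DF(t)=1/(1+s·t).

step 1 [0.5y] zero: DF = P = 9967/10000 ≈ 0.996700
step 2 [1y] zero: DF = P = 602/625 ≈ 0.963200
step 3 [1.5y] bond c/2=11/400: DF=(831909/800000 − 11/400·(0.996700+0.963200))/(1+11/400) = 2399/2500 ≈ 0.959600

1 1/2 9967/10000
2 1 602/625
3 3/2 2399/2500
s(1y) = (1/(602/625) − 1)/(1) = 23/602 ≈ 3.8206%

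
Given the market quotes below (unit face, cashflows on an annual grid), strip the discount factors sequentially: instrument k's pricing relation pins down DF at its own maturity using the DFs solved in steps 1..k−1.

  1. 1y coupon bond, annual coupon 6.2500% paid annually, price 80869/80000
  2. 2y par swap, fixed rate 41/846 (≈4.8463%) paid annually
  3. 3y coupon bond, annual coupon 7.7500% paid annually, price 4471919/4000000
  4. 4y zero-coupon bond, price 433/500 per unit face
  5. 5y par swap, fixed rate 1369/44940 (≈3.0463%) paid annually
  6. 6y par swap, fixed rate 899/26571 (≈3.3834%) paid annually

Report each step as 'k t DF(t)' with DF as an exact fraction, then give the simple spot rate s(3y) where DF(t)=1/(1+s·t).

1 1 4757/5000
2 2 4549/5000
3 3 9037/10000
4 4 433/500
5 5 8631/10000
6 6 4101/5000
s(3y) = (1/(9037/10000) − 1)/(3) = 321/9037 ≈ 3.5521%

step 1 [1y] bond c/1=1/16: DF=(80869/80000 − 1/16·(0))/(1+1/16) = 4757/5000 ≈ 0.951400
step 2 [2y] swap r/1=41/846: DF=(1 − 41/846·(0.951400))/(1+41/846) = 4549/5000 ≈ 0.909800
step 3 [3y] bond c/1=31/400: DF=(4471919/4000000 − 31/400·(0.951400+0.909800))/(1+31/400) = 9037/10000 ≈ 0.903700
step 4 [4y] zero: DF = P = 433/500 ≈ 0.866000
step 5 [5y] swap r/1=1369/44940: DF=(1 − 1369/44940·(0.951400+0.909800+0.903700+0.866000))/(1+1369/44940) = 8631/10000 ≈ 0.863100
step 6 [6y] swap r/1=899/26571: DF=(1 − 899/26571·(0.951400+0.909800+0.903700+0.866000+0.863100))/(1+899/26571) = 4101/5000 ≈ 0.820200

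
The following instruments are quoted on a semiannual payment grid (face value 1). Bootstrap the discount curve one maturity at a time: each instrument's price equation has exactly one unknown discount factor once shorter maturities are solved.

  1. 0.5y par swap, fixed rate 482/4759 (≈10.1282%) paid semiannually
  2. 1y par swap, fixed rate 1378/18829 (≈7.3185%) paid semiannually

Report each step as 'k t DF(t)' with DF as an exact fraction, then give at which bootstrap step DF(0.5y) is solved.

1 1/2 4759/5000
2 1 9311/10000
DF(0.5y) is solved at step 1

step 1 [0.5y] swap r/2=241/4759: DF=(1 − 241/4759·(0))/(1+241/4759) = 4759/5000 ≈ 0.951800
step 2 [1y] swap r/2=689/18829: DF=(1 − 689/18829·(0.951800))/(1+689/18829) = 9311/10000 ≈ 0.931100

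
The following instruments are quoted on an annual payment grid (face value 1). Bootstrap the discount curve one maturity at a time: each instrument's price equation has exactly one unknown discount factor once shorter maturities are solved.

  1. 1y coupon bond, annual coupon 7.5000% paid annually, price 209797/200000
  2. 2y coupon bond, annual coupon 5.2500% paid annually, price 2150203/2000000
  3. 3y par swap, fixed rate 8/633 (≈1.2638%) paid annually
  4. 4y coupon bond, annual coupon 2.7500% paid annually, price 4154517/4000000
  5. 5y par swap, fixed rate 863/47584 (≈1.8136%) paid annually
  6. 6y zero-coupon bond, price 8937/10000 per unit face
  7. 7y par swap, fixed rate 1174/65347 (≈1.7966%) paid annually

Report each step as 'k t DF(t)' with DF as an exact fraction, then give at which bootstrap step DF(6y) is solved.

1 1 4879/5000
2 2 608/625
3 3 602/625
4 4 9329/10000
5 5 9137/10000
6 6 8937/10000
7 7 4413/5000
DF(6y) is solved at step 6

step 1 [1y] bond c/1=3/40: DF=(209797/200000 − 3/40·(0))/(1+3/40) = 4879/5000 ≈ 0.975800
step 2 [2y] bond c/1=21/400: DF=(2150203/2000000 − 21/400·(0.975800))/(1+21/400) = 608/625 ≈ 0.972800
step 3 [3y] swap r/1=8/633: DF=(1 − 8/633·(0.975800+0.972800))/(1+8/633) = 602/625 ≈ 0.963200
step 4 [4y] bond c/1=11/400: DF=(4154517/4000000 − 11/400·(0.975800+0.972800+0.963200))/(1+11/400) = 9329/10000 ≈ 0.932900
step 5 [5y] swap r/1=863/47584: DF=(1 − 863/47584·(0.975800+0.972800+0.963200+0.932900))/(1+863/47584) = 9137/10000 ≈ 0.913700
step 6 [6y] zero: DF = P = 8937/10000 ≈ 0.893700
step 7 [7y] swap r/1=1174/65347: DF=(1 − 1174/65347·(0.975800+0.972800+0.963200+0.932900+0.913700+0.893700))/(1+1174/65347) = 4413/5000 ≈ 0.882600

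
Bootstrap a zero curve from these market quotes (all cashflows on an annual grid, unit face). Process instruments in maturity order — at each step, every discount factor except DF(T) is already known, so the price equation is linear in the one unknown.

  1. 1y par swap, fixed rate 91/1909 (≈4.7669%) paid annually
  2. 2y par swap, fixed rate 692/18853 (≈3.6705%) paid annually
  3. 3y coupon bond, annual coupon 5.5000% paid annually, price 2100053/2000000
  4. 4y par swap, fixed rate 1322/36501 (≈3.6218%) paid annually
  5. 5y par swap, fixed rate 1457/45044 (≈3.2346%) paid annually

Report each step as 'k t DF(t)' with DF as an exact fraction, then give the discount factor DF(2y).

step 1 [1y] swap r/1=91/1909: DF=(1 − 91/1909·(0))/(1+91/1909) = 1909/2000 ≈ 0.954500
step 2 [2y] swap r/1=692/18853: DF=(1 − 692/18853·(0.954500))/(1+692/18853) = 2327/2500 ≈ 0.930800
step 3 [3y] bond c/1=11/200: DF=(2100053/2000000 − 11/200·(0.954500+0.930800))/(1+11/200) = 897/1000 ≈ 0.897000
step 4 [4y] swap r/1=1322/36501: DF=(1 − 1322/36501·(0.954500+0.930800+0.897000))/(1+1322/36501) = 4339/5000 ≈ 0.867800
step 5 [5y] swap r/1=1457/45044: DF=(1 − 1457/45044·(0.954500+0.930800+0.897000+0.867800))/(1+1457/45044) = 8543/10000 ≈ 0.854300

1 1 1909/2000
2 2 2327/2500
3 3 897/1000
4 4 4339/5000
5 5 8543/10000
DF(2y) = 2327/2500 ≈ 0.930800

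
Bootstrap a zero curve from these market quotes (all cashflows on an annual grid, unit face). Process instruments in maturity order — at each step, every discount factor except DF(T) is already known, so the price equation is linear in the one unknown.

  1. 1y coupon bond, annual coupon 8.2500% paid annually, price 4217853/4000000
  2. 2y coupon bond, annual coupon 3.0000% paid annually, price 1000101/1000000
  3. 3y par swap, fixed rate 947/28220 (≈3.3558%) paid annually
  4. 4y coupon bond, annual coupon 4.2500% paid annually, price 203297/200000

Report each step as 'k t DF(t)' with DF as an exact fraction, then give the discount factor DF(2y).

step 1 [1y] bond c/1=33/400: DF=(4217853/4000000 − 33/400·(0))/(1+33/400) = 9741/10000 ≈ 0.974100
step 2 [2y] bond c/1=3/100: DF=(1000101/1000000 − 3/100·(0.974100))/(1+3/100) = 4713/5000 ≈ 0.942600
step 3 [3y] swap r/1=947/28220: DF=(1 − 947/28220·(0.974100+0.942600))/(1+947/28220) = 9053/10000 ≈ 0.905300
step 4 [4y] bond c/1=17/400: DF=(203297/200000 − 17/400·(0.974100+0.942600+0.905300))/(1+17/400) = 43/50 ≈ 0.860000

1 1 9741/10000
2 2 4713/5000
3 3 9053/10000
4 4 43/50
DF(2y) = 4713/5000 ≈ 0.942600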